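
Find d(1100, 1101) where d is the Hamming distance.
XOR = 0001, count of 1s = 1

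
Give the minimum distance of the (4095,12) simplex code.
d_min = 2048 (every nonzero codeword of the simplex code S_12 has weight 2^(r−1) = 2048).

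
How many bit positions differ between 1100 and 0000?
XOR = 1100, count of 1s = 2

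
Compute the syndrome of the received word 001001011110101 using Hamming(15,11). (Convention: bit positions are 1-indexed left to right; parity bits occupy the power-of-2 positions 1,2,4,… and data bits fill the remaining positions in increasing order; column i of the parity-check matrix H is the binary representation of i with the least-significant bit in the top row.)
Syndrome s = H · r^T (mod 2), r = 001001011110101:
  s[0] = (101010101010101)·(001001011110101) mod 2 = 0+0+1+0+0+0+0+0+1+0+1+0+1+0+1 mod 2 = 1
  s[1] = (011001100110011)·(001001011110101) mod 2 = 0+0+1+0+0+1+0+0+0+1+1+0+0+0+1 mod 2 = 1
  s[2] = (000111100001111)·(001001011110101) mod 2 = 0+0+0+0+0+1+0+0+0+0+0+0+1+0+1 mod 2 = 1
  s[3] = (000000011111111)·(001001011110101) mod 2 = 0+0+0+0+0+0+0+1+1+1+1+0+1+0+1 mod 2 = 0
Syndrome = 1110
Non-zero syndrome: error at position 7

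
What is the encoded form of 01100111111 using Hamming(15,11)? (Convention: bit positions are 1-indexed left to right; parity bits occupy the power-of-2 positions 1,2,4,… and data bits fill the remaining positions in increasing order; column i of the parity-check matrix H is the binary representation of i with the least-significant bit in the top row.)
Codeword c = d · G (mod 2), d = 01100111111:
  c[0] = d·G[:,0] = (01100111111)·(11011010101) mod 2 = 0+1+0+0+0+0+1+0+1+0+1 mod 2 = 0
  c[1] = d·G[:,1] = (01100111111)·(10110110011) mod 2 = 0+0+1+0+0+1+1+0+0+1+1 mod 2 = 1
  c[2] = d·G[:,2] = (01100111111)·(10000000000) mod 2 = 0+0+0+0+0+0+0+0+0+0+0 mod 2 = 0
  c[3] = d·G[:,3] = (01100111111)·(01110001111) mod 2 = 0+1+1+0+0+0+0+1+1+1+1 mod 2 = 0
  c[4] = d·G[:,4] = (01100111111)·(01000000000) mod 2 = 0+1+0+0+0+0+0+0+0+0+0 mod 2 = 1
  c[5] = d·G[:,5] = (01100111111)·(00100000000) mod 2 = 0+0+1+0+0+0+0+0+0+0+0 mod 2 = 1
  c[6] = d·G[:,6] = (01100111111)·(00010000000) mod 2 = 0+0+0+0+0+0+0+0+0+0+0 mod 2 = 0
  c[7] = d·G[:,7] = (01100111111)·(00001111111) mod 2 = 0+0+0+0+0+1+1+1+1+1+1 mod 2 = 0
  c[8] = d·G[:,8] = (01100111111)·(00001000000) mod 2 = 0+0+0+0+0+0+0+0+0+0+0 mod 2 = 0
  c[9] = d·G[:,9] = (01100111111)·(00000100000) mod 2 = 0+0+0+0+0+1+0+0+0+0+0 mod 2 = 1
  c[10] = d·G[:,10] = (01100111111)·(00000010000) mod 2 = 0+0+0+0+0+0+1+0+0+0+0 mod 2 = 1
  c[11] = d·G[:,11] = (01100111111)·(00000001000) mod 2 = 0+0+0+0+0+0+0+1+0+0+0 mod 2 = 1
  c[12] = d·G[:,12] = (01100111111)·(00000000100) mod 2 = 0+0+0+0+0+0+0+0+1+0+0 mod 2 = 1
  c[13] = d·G[:,13] = (01100111111)·(00000000010) mod 2 = 0+0+0+0+0+0+0+0+0+1+0 mod 2 = 1
  c[14] = d·G[:,14] = (01100111111)·(00000000001) mod 2 = 0+0+0+0+0+0+0+0+0+0+1 mod 2 = 1
Codeword = 010011000111111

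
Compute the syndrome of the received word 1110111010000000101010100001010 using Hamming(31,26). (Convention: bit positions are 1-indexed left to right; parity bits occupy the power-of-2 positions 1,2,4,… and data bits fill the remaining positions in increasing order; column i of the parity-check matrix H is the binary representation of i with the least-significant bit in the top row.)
Syndrome s = H · r^T (mod 2), r = 1110111010000000101010100001010:
  s[0] = (1010101010101010101010101010101)·(1110111010000000101010100001010) mod 2 = 1+0+1+0+1+0+1+0+1+0+0+0+0+0+0+0+1+0+1+0+1+0+1+0+0+0+0+0+0+0+0 mod 2 = 1
  s[1] = (0110011001100110011001100110011)·(1110111010000000101010100001010) mod 2 = 0+1+1+0+0+1+1+0+0+0+0+0+0+0+0+0+0+0+1+0+0+0+1+0+0+0+0+0+0+1+0 mod 2 = 1
  s[2] = (0001111000011110000111100001111)·(1110111010000000101010100001010) mod 2 = 0+0+0+0+1+1+1+0+0+0+0+0+0+0+0+0+0+0+0+0+1+0+1+0+0+0+0+1+0+1+0 mod 2 = 1
  s[3] = (0000000111111110000000011111111)·(1110111010000000101010100001010) mod 2 = 0+0+0+0+0+0+0+0+1+0+0+0+0+0+0+0+0+0+0+0+0+0+0+0+0+0+0+1+0+1+0 mod 2 = 1
  s[4] = (0000000000000001111111111111111)·(1110111010000000101010100001010) mod 2 = 0+0+0+0+0+0+0+0+0+0+0+0+0+0+0+0+1+0+1+0+1+0+1+0+0+0+0+1+0+1+0 mod 2 = 0
Syndrome = 11110
Non-zero syndrome: error at position 15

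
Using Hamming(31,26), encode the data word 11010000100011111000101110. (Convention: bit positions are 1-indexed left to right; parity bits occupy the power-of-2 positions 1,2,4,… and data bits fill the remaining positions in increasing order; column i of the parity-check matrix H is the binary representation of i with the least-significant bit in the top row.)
Codeword c = d · G (mod 2), d = 11010000100011111000101110:
  c[0] = d·G[:,0] = (11010000100011111000101110)·(11011010101101010101010101) mod 2 = 1+1+0+1+0+0+0+0+1+0+0+0+0+1+0+1+0+0+0+0+0+0+0+1+0+0 mod 2 = 1
  c[1] = d·G[:,1] = (11010000100011111000101110)·(10110110011011001100110011) mod 2 = 1+0+0+1+0+0+0+0+0+0+0+0+1+1+0+0+1+0+0+0+1+0+0+0+1+0 mod 2 = 1
  c[2] = d·G[:,2] = (11010000100011111000101110)·(10000000000000000000000000) mod 2 = 1+0+0+0+0+0+0+0+0+0+0+0+0+0+0+0+0+0+0+0+0+0+0+0+0+0 mod 2 = 1
  c[3] = d·G[:,3] = (11010000100011111000101110)·(01110001111000111100001111) mod 2 = 0+1+0+1+0+0+0+0+1+0+0+0+0+0+1+1+1+0+0+0+0+0+1+1+1+0 mod 2 = 1
  c[4] = d·G[:,4] = (11010000100011111000101110)·(01000000000000000000000000) mod 2 = 0+1+0+0+0+0+0+0+0+0+0+0+0+0+0+0+0+0+0+0+0+0+0+0+0+0 mod 2 = 1
  c[5] = d·G[:,5] = (11010000100011111000101110)·(00100000000000000000000000) mod 2 = 0+0+0+0+0+0+0+0+0+0+0+0+0+0+0+0+0+0+0+0+0+0+0+0+0+0 mod 2 = 0
  c[6] = d·G[:,6] = (11010000100011111000101110)·(00010000000000000000000000) mod 2 = 0+0+0+1+0+0+0+0+0+0+0+0+0+0+0+0+0+0+0+0+0+0+0+0+0+0 mod 2 = 1
  c[7] = d·G[:,7] = (11010000100011111000101110)·(00001111111000000011111111) mod 2 = 0+0+0+0+0+0+0+0+1+0+0+0+0+0+0+0+0+0+0+0+1+0+1+1+1+0 mod 2 = 1
  c[8] = d·G[:,8] = (11010000100011111000101110)·(00001000000000000000000000) mod 2 = 0+0+0+0+0+0+0+0+0+0+0+0+0+0+0+0+0+0+0+0+0+0+0+0+0+0 mod 2 = 0
  c[9] = d·G[:,9] = (11010000100011111000101110)·(00000100000000000000000000) mod 2 = 0+0+0+0+0+0+0+0+0+0+0+0+0+0+0+0+0+0+0+0+0+0+0+0+0+0 mod 2 = 0
  c[10] = d·G[:,10] = (11010000100011111000101110)·(00000010000000000000000000) mod 2 = 0+0+0+0+0+0+0+0+0+0+0+0+0+0+0+0+0+0+0+0+0+0+0+0+0+0 mod 2 = 0
  c[11] = d·G[:,11] = (11010000100011111000101110)·(00000001000000000000000000) mod 2 = 0+0+0+0+0+0+0+0+0+0+0+0+0+0+0+0+0+0+0+0+0+0+0+0+0+0 mod 2 = 0
  c[12] = d·G[:,12] = (11010000100011111000101110)·(00000000100000000000000000) mod 2 = 0+0+0+0+0+0+0+0+1+0+0+0+0+0+0+0+0+0+0+0+0+0+0+0+0+0 mod 2 = 1
  c[13] = d·G[:,13] = (11010000100011111000101110)·(00000000010000000000000000) mod 2 = 0+0+0+0+0+0+0+0+0+0+0+0+0+0+0+0+0+0+0+0+0+0+0+0+0+0 mod 2 = 0
  c[14] = d·G[:,14] = (11010000100011111000101110)·(00000000001000000000000000) mod 2 = 0+0+0+0+0+0+0+0+0+0+0+0+0+0+0+0+0+0+0+0+0+0+0+0+0+0 mod 2 = 0
  c[15] = d·G[:,15] = (11010000100011111000101110)·(00000000000111111111111111) mod 2 = 0+0+0+0+0+0+0+0+0+0+0+0+1+1+1+1+1+0+0+0+1+0+1+1+1+0 mod 2 = 1
  c[16] = d·G[:,16] = (11010000100011111000101110)·(00000000000100000000000000) mod 2 = 0+0+0+0+0+0+0+0+0+0+0+0+0+0+0+0+0+0+0+0+0+0+0+0+0+0 mod 2 = 0
  c[17] = d·G[:,17] = (11010000100011111000101110)·(00000000000010000000000000) mod 2 = 0+0+0+0+0+0+0+0+0+0+0+0+1+0+0+0+0+0+0+0+0+0+0+0+0+0 mod 2 = 1
  c[18] = d·G[:,18] = (11010000100011111000101110)·(00000000000001000000000000) mod 2 = 0+0+0+0+0+0+0+0+0+0+0+0+0+1+0+0+0+0+0+0+0+0+0+0+0+0 mod 2 = 1
  c[19] = d·G[:,19] = (11010000100011111000101110)·(00000000000000100000000000) mod 2 = 0+0+0+0+0+0+0+0+0+0+0+0+0+0+1+0+0+0+0+0+0+0+0+0+0+0 mod 2 = 1
  c[20] = d·G[:,20] = (11010000100011111000101110)·(00000000000000010000000000) mod 2 = 0+0+0+0+0+0+0+0+0+0+0+0+0+0+0+1+0+0+0+0+0+0+0+0+0+0 mod 2 = 1
  c[21] = d·G[:,21] = (11010000100011111000101110)·(00000000000000001000000000) mod 2 = 0+0+0+0+0+0+0+0+0+0+0+0+0+0+0+0+1+0+0+0+0+0+0+0+0+0 mod 2 = 1
  c[22] = d·G[:,22] = (11010000100011111000101110)·(00000000000000000100000000) mod 2 = 0+0+0+0+0+0+0+0+0+0+0+0+0+0+0+0+0+0+0+0+0+0+0+0+0+0 mod 2 = 0
  c[23] = d·G[:,23] = (11010000100011111000101110)·(00000000000000000010000000) mod 2 = 0+0+0+0+0+0+0+0+0+0+0+0+0+0+0+0+0+0+0+0+0+0+0+0+0+0 mod 2 = 0
  c[24] = d·G[:,24] = (11010000100011111000101110)·(00000000000000000001000000) mod 2 = 0+0+0+0+0+0+0+0+0+0+0+0+0+0+0+0+0+0+0+0+0+0+0+0+0+0 mod 2 = 0
  c[25] = d·G[:,25] = (11010000100011111000101110)·(00000000000000000000100000) mod 2 = 0+0+0+0+0+0+0+0+0+0+0+0+0+0+0+0+0+0+0+0+1+0+0+0+0+0 mod 2 = 1
  c[26] = d·G[:,26] = (11010000100011111000101110)·(00000000000000000000010000) mod 2 = 0+0+0+0+0+0+0+0+0+0+0+0+0+0+0+0+0+0+0+0+0+0+0+0+0+0 mod 2 = 0
  c[27] = d·G[:,27] = (11010000100011111000101110)·(00000000000000000000001000) mod 2 = 0+0+0+0+0+0+0+0+0+0+0+0+0+0+0+0+0+0+0+0+0+0+1+0+0+0 mod 2 = 1
  c[28] = d·G[:,28] = (11010000100011111000101110)·(00000000000000000000000100) mod 2 = 0+0+0+0+0+0+0+0+0+0+0+0+0+0+0+0+0+0+0+0+0+0+0+1+0+0 mod 2 = 1
  c[29] = d·G[:,29] = (11010000100011111000101110)·(00000000000000000000000010) mod 2 = 0+0+0+0+0+0+0+0+0+0+0+0+0+0+0+0+0+0+0+0+0+0+0+0+1+0 mod 2 = 1
  c[30] = d·G[:,30] = (11010000100011111000101110)·(00000000000000000000000001) mod 2 = 0+0+0+0+0+0+0+0+0+0+0+0+0+0+0+0+0+0+0+0+0+0+0+0+0+0 mod 2 = 0
Codeword = 1111101100001001011111000101110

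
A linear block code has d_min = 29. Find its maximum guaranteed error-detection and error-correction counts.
(a) Detection requires d_min ≥ e+1, so e ≤ d_min − 1 = 28.
(b) Correction requires d_min ≥ 2t+1, so t ≤ ⌊(d_min − 1)/2⌋ = ⌊28/2⌋ = 14.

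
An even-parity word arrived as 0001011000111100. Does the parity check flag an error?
Sum of received bits: 0+0+0+1+0+1+1+0+0+0+1+1+1+1+0+0 = 7; 7 mod 2 = 1. Result is 1 ≠ 0 → error detected.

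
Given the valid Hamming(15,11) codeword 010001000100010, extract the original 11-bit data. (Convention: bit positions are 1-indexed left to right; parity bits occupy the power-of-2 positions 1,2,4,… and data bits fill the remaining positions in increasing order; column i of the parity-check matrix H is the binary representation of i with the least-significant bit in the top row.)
Parity bits occupy power-of-2 positions; data bits are at positions {3,5,6,7,9,10,11,12,13,14,15} (1-indexed).
Extract: c[3]=0 c[5]=0 c[6]=1 c[7]=0 c[9]=0 c[10]=1 c[11]=0 c[12]=0 c[13]=0 c[14]=1 c[15]=0
Data = 00100100010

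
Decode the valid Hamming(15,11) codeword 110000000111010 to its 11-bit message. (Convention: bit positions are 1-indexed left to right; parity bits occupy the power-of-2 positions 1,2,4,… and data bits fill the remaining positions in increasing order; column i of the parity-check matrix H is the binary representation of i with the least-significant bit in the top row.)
Parity bits occupy power-of-2 positions; data bits are at positions {3,5,6,7,9,10,11,12,13,14,15} (1-indexed).
Extract: c[3]=0 c[5]=0 c[6]=0 c[7]=0 c[9]=0 c[10]=1 c[11]=1 c[12]=1 c[13]=0 c[14]=1 c[15]=0
Data = 00000111010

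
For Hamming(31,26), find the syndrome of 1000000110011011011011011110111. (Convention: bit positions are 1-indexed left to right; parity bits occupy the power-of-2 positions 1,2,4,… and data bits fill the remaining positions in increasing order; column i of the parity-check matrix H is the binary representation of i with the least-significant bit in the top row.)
Syndrome s = H · r^T (mod 2), r = 1000000110011011011011011110111:
  s[0] = (1010101010101010101010101010101)·(1000000110011011011011011110111) mod 2 = 1+0+0+0+0+0+0+0+1+0+0+0+1+0+1+0+0+0+1+0+1+0+0+0+1+0+1+0+1+0+1 mod 2 = 0
  s[1] = (0110011001100110011001100110011)·(1000000110011011011011011110111) mod 2 = 0+0+0+0+0+0+0+0+0+0+0+0+0+0+1+0+0+1+1+0+0+1+0+0+0+1+1+0+0+1+1 mod 2 = 0
  s[2] = (0001111000011110000111100001111)·(1000000110011011011011011110111) mod 2 = 0+0+0+0+0+0+0+0+0+0+0+1+1+0+1+0+0+0+0+0+1+1+0+0+0+0+0+0+1+1+1 mod 2 = 0
  s[3] = (0000000111111110000000011111111)·(1000000110011011011011011110111) mod 2 = 0+0+0+0+0+0+0+1+1+0+0+1+1+0+1+0+0+0+0+0+0+0+0+1+1+1+1+0+1+1+1 mod 2 = 0
  s[4] = (0000000000000001111111111111111)·(1000000110011011011011011110111) mod 2 = 0+0+0+0+0+0+0+0+0+0+0+0+0+0+0+1+0+1+1+0+1+1+0+1+1+1+1+0+1+1+1 mod 2 = 0
Syndrome = 00000
s = 0: no error detected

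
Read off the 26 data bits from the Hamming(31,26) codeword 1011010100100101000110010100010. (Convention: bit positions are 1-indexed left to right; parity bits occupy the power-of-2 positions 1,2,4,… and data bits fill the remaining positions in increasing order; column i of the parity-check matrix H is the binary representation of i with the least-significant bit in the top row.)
Parity bits occupy power-of-2 positions; data bits are at positions {3,5,6,7,9,10,11,12,13,14,15,17,18,19,20,21,22,23,24,25,26,27,28,29,30,31} (1-indexed).
Extract: c[3]=1 c[5]=0 c[6]=1 c[7]=0 c[9]=0 c[10]=0 c[11]=1 c[12]=0 c[13]=0 c[14]=1 c[15]=0 c[17]=0 c[18]=0 c[19]=0 c[20]=1 c[21]=1 c[22]=0 c[23]=0 c[24]=1 c[25]=0 c[26]=1 c[27]=0 c[28]=0 c[29]=0 c[30]=1 c[31]=0
Data = 10100010010000110010100010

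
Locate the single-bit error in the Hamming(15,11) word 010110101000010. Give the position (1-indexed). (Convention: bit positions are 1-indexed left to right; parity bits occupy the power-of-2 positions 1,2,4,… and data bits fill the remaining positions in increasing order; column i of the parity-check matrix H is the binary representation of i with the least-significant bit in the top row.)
Syndrome s = H · r^T (mod 2), r = 010110101000010:
  s[0] = (101010101010101)·(010110101000010) mod 2 = 0+0+0+0+1+0+1+0+1+0+0+0+0+0+0 mod 2 = 1
  s[1] = (011001100110011)·(010110101000010) mod 2 = 0+1+0+0+0+0+1+0+0+0+0+0+0+1+0 mod 2 = 1
  s[2] = (000111100001111)·(010110101000010) mod 2 = 0+0+0+1+1+0+1+0+0+0+0+0+0+1+0 mod 2 = 0
  s[3] = (000000011111111)·(010110101000010) mod 2 = 0+0+0+0+0+0+0+0+1+0+0+0+0+1+0 mod 2 = 0
Syndrome = 1100
Column i of H is the binary representation of i, so the syndrome is the binary index of the flipped bit.
Read s = 1100 with s[0] as LSB: 1·2^0 + 1·2^1 + 0·2^2 + 0·2^3 = 3.
Error is at bit position 3.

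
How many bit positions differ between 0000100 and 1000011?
XOR = 1000111, count of 1s = 4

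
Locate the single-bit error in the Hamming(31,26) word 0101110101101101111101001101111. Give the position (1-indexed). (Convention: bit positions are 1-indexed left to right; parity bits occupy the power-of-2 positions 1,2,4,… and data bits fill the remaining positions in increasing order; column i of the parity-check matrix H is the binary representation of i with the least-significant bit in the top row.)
Syndrome s = H · r^T (mod 2), r = 0101110101101101111101001101111:
  s[0] = (1010101010101010101010101010101)·(0101110101101101111101001101111) mod 2 = 0+0+0+0+1+0+0+0+0+0+1+0+1+0+0+0+1+0+1+0+0+0+0+0+1+0+0+0+1+0+1 mod 2 = 0
  s[1] = (0110011001100110011001100110011)·(0101110101101101111101001101111) mod 2 = 0+1+0+0+0+1+0+0+0+1+1+0+0+1+0+0+0+1+1+0+0+1+0+0+0+1+0+0+0+1+1 mod 2 = 1
  s[2] = (0001111000011110000111100001111)·(0101110101101101111101001101111) mod 2 = 0+0+0+1+1+1+0+0+0+0+0+0+1+1+0+0+0+0+0+1+0+1+0+0+0+0+0+1+1+1+1 mod 2 = 1
  s[3] = (0000000111111110000000011111111)·(0101110101101101111101001101111) mod 2 = 0+0+0+0+0+0+0+1+0+1+1+0+1+1+0+0+0+0+0+0+0+0+0+0+1+1+0+1+1+1+1 mod 2 = 1
  s[4] = (0000000000000001111111111111111)·(0101110101101101111101001101111) mod 2 = 0+0+0+0+0+0+0+0+0+0+0+0+0+0+0+1+1+1+1+1+0+1+0+0+1+1+0+1+1+1+1 mod 2 = 0
Syndrome = 01110
Column i of H is the binary representation of i, so the syndrome is the binary index of the flipped bit.
Read s = 01110 with s[0] as LSB: 0·2^0 + 1·2^1 + 1·2^2 + 1·2^3 + 0·2^4 = 14.
Error is at bit position 14.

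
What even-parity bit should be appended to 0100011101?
Sum of data bits: 0+1+0+0+0+1+1+1+0+1 = 5.
5 mod 2 = 1, so parity bit = 1.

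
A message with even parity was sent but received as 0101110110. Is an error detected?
Sum of received bits: 0+1+0+1+1+1+0+1+1+0 = 6; 6 mod 2 = 0. Result is 0 → no error detected.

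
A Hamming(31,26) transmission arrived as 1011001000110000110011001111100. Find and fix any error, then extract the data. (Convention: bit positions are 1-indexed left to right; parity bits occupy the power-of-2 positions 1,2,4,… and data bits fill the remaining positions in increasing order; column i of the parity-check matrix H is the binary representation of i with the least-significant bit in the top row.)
Syndrome s = H · r^T (mod 2), r = 1011001000110000110011001111100:
  s[0] = (1010101010101010101010101010101)·(1011001000110000110011001111100) mod 2 = 1+0+1+0+0+0+1+0+0+0+1+0+0+0+0+0+1+0+0+0+1+0+0+0+1+0+1+0+1+0+0 mod 2 = 1
  s[1] = (0110011001100110011001100110011)·(1011001000110000110011001111100) mod 2 = 0+0+1+0+0+0+1+0+0+0+1+0+0+0+0+0+0+1+0+0+0+1+0+0+0+1+1+0+0+0+0 mod 2 = 1
  s[2] = (0001111000011110000111100001111)·(1011001000110000110011001111100) mod 2 = 0+0+0+1+0+0+1+0+0+0+0+1+0+0+0+0+0+0+0+0+1+1+0+0+0+0+0+1+1+0+0 mod 2 = 1
  s[3] = (0000000111111110000000011111111)·(1011001000110000110011001111100) mod 2 = 0+0+0+0+0+0+0+0+0+0+1+1+0+0+0+0+0+0+0+0+0+0+0+0+1+1+1+1+1+0+0 mod 2 = 1
  s[4] = (0000000000000001111111111111111)·(1011001000110000110011001111100) mod 2 = 0+0+0+0+0+0+0+0+0+0+0+0+0+0+0+0+1+1+0+0+1+1+0+0+1+1+1+1+1+0+0 mod 2 = 1
Syndrome = 11111
Column 31 of H equals this syndrome → error at bit 31 (1-indexed).
Flip bit 31: 1011001000110000110011001111100 → 1011001000110000110011001111101
Extract data bits at positions {3,5,6,7,9,10,11,12,13,14,15,17,18,19,20,21,22,23,24,25,26,27,28,29,30,31}: 10010011000110011001111101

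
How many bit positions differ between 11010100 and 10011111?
XOR = 01001011, count of 1s = 4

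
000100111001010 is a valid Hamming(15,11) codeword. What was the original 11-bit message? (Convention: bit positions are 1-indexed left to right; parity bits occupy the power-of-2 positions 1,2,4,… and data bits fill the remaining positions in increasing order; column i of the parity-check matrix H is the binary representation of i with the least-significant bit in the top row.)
Parity bits occupy power-of-2 positions; data bits are at positions {3,5,6,7,9,10,11,12,13,14,15} (1-indexed).
Extract: c[3]=0 c[5]=0 c[6]=0 c[7]=1 c[9]=1 c[10]=0 c[11]=0 c[12]=1 c[13]=0 c[14]=1 c[15]=0
Data = 00011001010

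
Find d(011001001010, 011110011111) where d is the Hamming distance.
XOR = 000111010101, count of 1s = 6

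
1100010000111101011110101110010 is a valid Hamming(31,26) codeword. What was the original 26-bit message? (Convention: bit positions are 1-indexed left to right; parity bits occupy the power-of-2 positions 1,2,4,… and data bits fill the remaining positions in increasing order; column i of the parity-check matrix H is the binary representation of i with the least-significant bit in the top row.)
Parity bits occupy power-of-2 positions; data bits are at positions {3,5,6,7,9,10,11,12,13,14,15,17,18,19,20,21,22,23,24,25,26,27,28,29,30,31} (1-indexed).
Extract: c[3]=0 c[5]=0 c[6]=1 c[7]=0 c[9]=0 c[10]=0 c[11]=1 c[12]=1 c[13]=1 c[14]=1 c[15]=0 c[17]=0 c[18]=1 c[19]=1 c[20]=1 c[21]=1 c[22]=0 c[23]=1 c[24]=0 c[25]=1 c[26]=1 c[27]=1 c[28]=0 c[29]=0 c[30]=1 c[31]=0
Data = 00100011110011110101110010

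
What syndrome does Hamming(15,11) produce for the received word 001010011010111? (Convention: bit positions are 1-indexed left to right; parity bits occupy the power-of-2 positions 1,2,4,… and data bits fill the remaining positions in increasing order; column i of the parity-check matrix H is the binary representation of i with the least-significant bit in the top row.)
Syndrome s = H · r^T (mod 2), r = 001010011010111:
  s[0] = (101010101010101)·(001010011010111) mod 2 = 0+0+1+0+1+0+0+0+1+0+1+0+1+0+1 mod 2 = 0
  s[1] = (011001100110011)·(001010011010111) mod 2 = 0+0+1+0+0+0+0+0+0+0+1+0+0+1+1 mod 2 = 0
  s[2] = (000111100001111)·(001010011010111) mod 2 = 0+0+0+0+1+0+0+0+0+0+0+0+1+1+1 mod 2 = 0
  s[3] = (000000011111111)·(001010011010111) mod 2 = 0+0+0+0+0+0+0+1+1+0+1+0+1+1+1 mod 2 = 0
Syndrome = 0000
s = 0: no error detected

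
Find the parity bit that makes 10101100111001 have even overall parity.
Sum of data bits: 1+0+1+0+1+1+0+0+1+1+1+0+0+1 = 8.
8 mod 2 = 0, so parity bit = 0.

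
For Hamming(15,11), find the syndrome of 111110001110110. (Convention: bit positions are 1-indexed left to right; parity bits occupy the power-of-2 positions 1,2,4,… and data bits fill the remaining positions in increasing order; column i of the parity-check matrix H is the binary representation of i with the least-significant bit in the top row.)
Syndrome s = H · r^T (mod 2), r = 111110001110110:
  s[0] = (101010101010101)·(111110001110110) mod 2 = 1+0+1+0+1+0+0+0+1+0+1+0+1+0+0 mod 2 = 0
  s[1] = (011001100110011)·(111110001110110) mod 2 = 0+1+1+0+0+0+0+0+0+1+1+0+0+1+0 mod 2 = 1
  s[2] = (000111100001111)·(111110001110110) mod 2 = 0+0+0+1+1+0+0+0+0+0+0+0+1+1+0 mod 2 = 0
  s[3] = (000000011111111)·(111110001110110) mod 2 = 0+0+0+0+0+0+0+0+1+1+1+0+1+1+0 mod 2 = 1
Syndrome = 0101
Non-zero syndrome: error at position 10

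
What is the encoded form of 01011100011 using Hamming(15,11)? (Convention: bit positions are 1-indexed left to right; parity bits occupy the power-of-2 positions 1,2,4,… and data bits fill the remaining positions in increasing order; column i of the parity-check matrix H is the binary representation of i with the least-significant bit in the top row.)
Codeword c = d · G (mod 2), d = 01011100011:
  c[0] = d·G[:,0] = (01011100011)·(11011010101) mod 2 = 0+1+0+1+1+0+0+0+0+0+1 mod 2 = 0
  c[1] = d·G[:,1] = (01011100011)·(10110110011) mod 2 = 0+0+0+1+0+1+0+0+0+1+1 mod 2 = 0
  c[2] = d·G[:,2] = (01011100011)·(10000000000) mod 2 = 0+0+0+0+0+0+0+0+0+0+0 mod 2 = 0
  c[3] = d·G[:,3] = (01011100011)·(01110001111) mod 2 = 0+1+0+1+0+0+0+0+0+1+1 mod 2 = 0
  c[4] = d·G[:,4] = (01011100011)·(01000000000) mod 2 = 0+1+0+0+0+0+0+0+0+0+0 mod 2 = 1
  c[5] = d·G[:,5] = (01011100011)·(00100000000) mod 2 = 0+0+0+0+0+0+0+0+0+0+0 mod 2 = 0
  c[6] = d·G[:,6] = (01011100011)·(00010000000) mod 2 = 0+0+0+1+0+0+0+0+0+0+0 mod 2 = 1
  c[7] = d·G[:,7] = (01011100011)·(00001111111) mod 2 = 0+0+0+0+1+1+0+0+0+1+1 mod 2 = 0
  c[8] = d·G[:,8] = (01011100011)·(00001000000) mod 2 = 0+0+0+0+1+0+0+0+0+0+0 mod 2 = 1
  c[9] = d·G[:,9] = (01011100011)·(00000100000) mod 2 = 0+0+0+0+0+1+0+0+0+0+0 mod 2 = 1
  c[10] = d·G[:,10] = (01011100011)·(00000010000) mod 2 = 0+0+0+0+0+0+0+0+0+0+0 mod 2 = 0
  c[11] = d·G[:,11] = (01011100011)·(00000001000) mod 2 = 0+0+0+0+0+0+0+0+0+0+0 mod 2 = 0
  c[12] = d·G[:,12] = (01011100011)·(00000000100) mod 2 = 0+0+0+0+0+0+0+0+0+0+0 mod 2 = 0
  c[13] = d·G[:,13] = (01011100011)·(00000000010) mod 2 = 0+0+0+0+0+0+0+0+0+1+0 mod 2 = 1
  c[14] = d·G[:,14] = (01011100011)·(00000000001) mod 2 = 0+0+0+0+0+0+0+0+0+0+1 mod 2 = 1
Codeword = 000010101100011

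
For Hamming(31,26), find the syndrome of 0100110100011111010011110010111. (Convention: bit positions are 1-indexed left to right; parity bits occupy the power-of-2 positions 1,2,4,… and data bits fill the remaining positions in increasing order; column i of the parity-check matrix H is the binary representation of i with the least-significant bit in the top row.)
Syndrome s = H · r^T (mod 2), r = 0100110100011111010011110010111:
  s[0] = (1010101010101010101010101010101)·(0100110100011111010011110010111) mod 2 = 0+0+0+0+1+0+0+0+0+0+0+0+1+0+1+0+0+0+0+0+1+0+1+0+0+0+1+0+1+0+1 mod 2 = 0
  s[1] = (0110011001100110011001100110011)·(0100110100011111010011110010111) mod 2 = 0+1+0+0+0+1+0+0+0+0+0+0+0+1+1+0+0+1+0+0+0+1+1+0+0+0+1+0+0+1+1 mod 2 = 0
  s[2] = (0001111000011110000111100001111)·(0100110100011111010011110010111) mod 2 = 0+0+0+0+1+1+0+0+0+0+0+1+1+1+1+0+0+0+0+0+1+1+1+0+0+0+0+0+1+1+1 mod 2 = 0
  s[3] = (0000000111111110000000011111111)·(0100110100011111010011110010111) mod 2 = 0+0+0+0+0+0+0+1+0+0+0+1+1+1+1+0+0+0+0+0+0+0+0+1+0+0+1+0+1+1+1 mod 2 = 0
  s[4] = (0000000000000001111111111111111)·(0100110100011111010011110010111) mod 2 = 0+0+0+0+0+0+0+0+0+0+0+0+0+0+0+1+0+1+0+0+1+1+1+1+0+0+1+0+1+1+1 mod 2 = 0
Syndrome = 00000
s = 0: no error detected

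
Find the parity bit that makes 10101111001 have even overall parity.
Sum of data bits: 1+0+1+0+1+1+1+1+0+0+1 = 7.
7 mod 2 = 1, so parity bit = 1.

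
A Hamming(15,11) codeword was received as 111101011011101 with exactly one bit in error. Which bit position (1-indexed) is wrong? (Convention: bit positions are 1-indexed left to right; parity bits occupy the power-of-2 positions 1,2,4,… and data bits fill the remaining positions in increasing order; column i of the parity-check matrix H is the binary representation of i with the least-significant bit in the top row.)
Syndrome s = H · r^T (mod 2), r = 111101011011101:
  s[0] = (101010101010101)·(111101011011101) mod 2 = 1+0+1+0+0+0+0+0+1+0+1+0+1+0+1 mod 2 = 0
  s[1] = (011001100110011)·(111101011011101) mod 2 = 0+1+1+0+0+1+0+0+0+0+1+0+0+0+1 mod 2 = 1
  s[2] = (000111100001111)·(111101011011101) mod 2 = 0+0+0+1+0+1+0+0+0+0+0+1+1+0+1 mod 2 = 1
  s[3] = (000000011111111)·(111101011011101) mod 2 = 0+0+0+0+0+0+0+1+1+0+1+1+1+0+1 mod 2 = 0
Syndrome = 0110
Column i of H is the binary representation of i, so the syndrome is the binary index of the flipped bit.
Read s = 0110 with s[0] as LSB: 0·2^0 + 1·2^1 + 1·2^2 + 0·2^3 = 6.
Error is at bit position 6.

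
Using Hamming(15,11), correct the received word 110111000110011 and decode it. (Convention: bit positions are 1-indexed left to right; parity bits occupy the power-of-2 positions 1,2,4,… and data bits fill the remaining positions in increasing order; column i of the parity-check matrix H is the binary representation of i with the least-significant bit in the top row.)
Syndrome s = H · r^T (mod 2), r = 110111000110011:
  s[0] = (101010101010101)·(110111000110011) mod 2 = 1+0+0+0+1+0+0+0+0+0+1+0+0+0+1 mod 2 = 0
  s[1] = (011001100110011)·(110111000110011) mod 2 = 0+1+0+0+0+1+0+0+0+1+1+0+0+1+1 mod 2 = 0
  s[2] = (000111100001111)·(110111000110011) mod 2 = 0+0+0+1+1+1+0+0+0+0+0+0+0+1+1 mod 2 = 1
  s[3] = (000000011111111)·(110111000110011) mod 2 = 0+0+0+0+0+0+0+0+0+1+1+0+0+1+1 mod 2 = 0
Syndrome = 0010
Column 4 of H equals this syndrome → error at bit 4 (1-indexed).
Flip bit 4: 110111000110011 → 110011000110011
Extract data bits at positions {3,5,6,7,9,10,11,12,13,14,15}: 01100110011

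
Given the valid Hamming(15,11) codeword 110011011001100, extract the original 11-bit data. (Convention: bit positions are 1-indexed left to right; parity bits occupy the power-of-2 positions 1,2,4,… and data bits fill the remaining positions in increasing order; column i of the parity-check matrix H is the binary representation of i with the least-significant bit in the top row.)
Parity bits occupy power-of-2 positions; data bits are at positions {3,5,6,7,9,10,11,12,13,14,15} (1-indexed).
Extract: c[3]=0 c[5]=1 c[6]=1 c[7]=0 c[9]=1 c[10]=0 c[11]=0 c[12]=1 c[13]=1 c[14]=0 c[15]=0
Data = 01101001100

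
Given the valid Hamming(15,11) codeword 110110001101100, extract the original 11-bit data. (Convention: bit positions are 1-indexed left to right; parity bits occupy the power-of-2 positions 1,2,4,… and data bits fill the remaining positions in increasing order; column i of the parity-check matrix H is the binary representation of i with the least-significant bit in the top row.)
Parity bits occupy power-of-2 positions; data bits are at positions {3,5,6,7,9,10,11,12,13,14,15} (1-indexed).
Extract: c[3]=0 c[5]=1 c[6]=0 c[7]=0 c[9]=1 c[10]=1 c[11]=0 c[12]=1 c[13]=1 c[14]=0 c[15]=0
Data = 01001101100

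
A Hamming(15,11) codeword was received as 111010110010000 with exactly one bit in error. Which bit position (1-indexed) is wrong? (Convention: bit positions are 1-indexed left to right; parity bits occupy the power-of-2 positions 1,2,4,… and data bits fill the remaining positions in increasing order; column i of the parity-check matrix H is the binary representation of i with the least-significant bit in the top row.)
Syndrome s = H · r^T (mod 2), r = 111010110010000:
  s[0] = (101010101010101)·(111010110010000) mod 2 = 1+0+1+0+1+0+1+0+0+0+1+0+0+0+0 mod 2 = 1
  s[1] = (011001100110011)·(111010110010000) mod 2 = 0+1+1+0+0+0+1+0+0+0+1+0+0+0+0 mod 2 = 0
  s[2] = (000111100001111)·(111010110010000) mod 2 = 0+0+0+0+1+0+1+0+0+0+0+0+0+0+0 mod 2 = 0
  s[3] = (000000011111111)·(111010110010000) mod 2 = 0+0+0+0+0+0+0+1+0+0+1+0+0+0+0 mod 2 = 0
Syndrome = 1000
Column i of H is the binary representation of i, so the syndrome is the binary index of the flipped bit.
Read s = 1000 with s[0] as LSB: 1·2^0 + 0·2^1 + 0·2^2 + 0·2^3 = 1.
Error is at bit position 1.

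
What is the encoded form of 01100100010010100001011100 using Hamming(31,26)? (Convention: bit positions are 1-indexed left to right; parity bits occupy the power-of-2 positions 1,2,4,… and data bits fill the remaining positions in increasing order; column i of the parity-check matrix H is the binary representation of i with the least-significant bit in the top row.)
Codeword c = d · G (mod 2), d = 01100100010010100001011100:
  c[0] = d·G[:,0] = (01100100010010100001011100)·(11011010101101010101010101) mod 2 = 0+1+0+0+0+0+0+0+0+0+0+0+0+0+0+0+0+0+0+1+0+1+0+1+0+0 mod 2 = 0
  c[1] = d·G[:,1] = (01100100010010100001011100)·(10110110011011001100110011) mod 2 = 0+0+1+0+0+1+0+0+0+1+0+0+1+0+0+0+0+0+0+0+0+1+0+0+0+0 mod 2 = 1
  c[2] = d·G[:,2] = (01100100010010100001011100)·(10000000000000000000000000) mod 2 = 0+0+0+0+0+0+0+0+0+0+0+0+0+0+0+0+0+0+0+0+0+0+0+0+0+0 mod 2 = 0
  c[3] = d·G[:,3] = (01100100010010100001011100)·(01110001111000111100001111) mod 2 = 0+1+1+0+0+0+0+0+0+1+0+0+0+0+1+0+0+0+0+0+0+0+1+1+0+0 mod 2 = 0
  c[4] = d·G[:,4] = (01100100010010100001011100)·(01000000000000000000000000) mod 2 = 0+1+0+0+0+0+0+0+0+0+0+0+0+0+0+0+0+0+0+0+0+0+0+0+0+0 mod 2 = 1
  c[5] = d·G[:,5] = (01100100010010100001011100)·(00100000000000000000000000) mod 2 = 0+0+1+0+0+0+0+0+0+0+0+0+0+0+0+0+0+0+0+0+0+0+0+0+0+0 mod 2 = 1
  c[6] = d·G[:,6] = (01100100010010100001011100)·(00010000000000000000000000) mod 2 = 0+0+0+0+0+0+0+0+0+0+0+0+0+0+0+0+0+0+0+0+0+0+0+0+0+0 mod 2 = 0
  c[7] = d·G[:,7] = (01100100010010100001011100)·(00001111111000000011111111) mod 2 = 0+0+0+0+0+1+0+0+0+1+0+0+0+0+0+0+0+0+0+1+0+1+1+1+0+0 mod 2 = 0
  c[8] = d·G[:,8] = (01100100010010100001011100)·(00001000000000000000000000) mod 2 = 0+0+0+0+0+0+0+0+0+0+0+0+0+0+0+0+0+0+0+0+0+0+0+0+0+0 mod 2 = 0
  c[9] = d·G[:,9] = (01100100010010100001011100)·(00000100000000000000000000) mod 2 = 0+0+0+0+0+1+0+0+0+0+0+0+0+0+0+0+0+0+0+0+0+0+0+0+0+0 mod 2 = 1
  c[10] = d·G[:,10] = (01100100010010100001011100)·(00000010000000000000000000) mod 2 = 0+0+0+0+0+0+0+0+0+0+0+0+0+0+0+0+0+0+0+0+0+0+0+0+0+0 mod 2 = 0
  c[11] = d·G[:,11] = (01100100010010100001011100)·(00000001000000000000000000) mod 2 = 0+0+0+0+0+0+0+0+0+0+0+0+0+0+0+0+0+0+0+0+0+0+0+0+0+0 mod 2 = 0
  c[12] = d·G[:,12] = (01100100010010100001011100)·(00000000100000000000000000) mod 2 = 0+0+0+0+0+0+0+0+0+0+0+0+0+0+0+0+0+0+0+0+0+0+0+0+0+0 mod 2 = 0
  c[13] = d·G[:,13] = (01100100010010100001011100)·(00000000010000000000000000) mod 2 = 0+0+0+0+0+0+0+0+0+1+0+0+0+0+0+0+0+0+0+0+0+0+0+0+0+0 mod 2 = 1
  c[14] = d·G[:,14] = (01100100010010100001011100)·(00000000001000000000000000) mod 2 = 0+0+0+0+0+0+0+0+0+0+0+0+0+0+0+0+0+0+0+0+0+0+0+0+0+0 mod 2 = 0
  c[15] = d·G[:,15] = (01100100010010100001011100)·(00000000000111111111111111) mod 2 = 0+0+0+0+0+0+0+0+0+0+0+0+1+0+1+0+0+0+0+1+0+1+1+1+0+0 mod 2 = 0
  c[16] = d·G[:,16] = (01100100010010100001011100)·(00000000000100000000000000) mod 2 = 0+0+0+0+0+0+0+0+0+0+0+0+0+0+0+0+0+0+0+0+0+0+0+0+0+0 mod 2 = 0
  c[17] = d·G[:,17] = (01100100010010100001011100)·(00000000000010000000000000) mod 2 = 0+0+0+0+0+0+0+0+0+0+0+0+1+0+0+0+0+0+0+0+0+0+0+0+0+0 mod 2 = 1
  c[18] = d·G[:,18] = (01100100010010100001011100)·(00000000000001000000000000) mod 2 = 0+0+0+0+0+0+0+0+0+0+0+0+0+0+0+0+0+0+0+0+0+0+0+0+0+0 mod 2 = 0
  c[19] = d·G[:,19] = (01100100010010100001011100)·(00000000000000100000000000) mod 2 = 0+0+0+0+0+0+0+0+0+0+0+0+0+0+1+0+0+0+0+0+0+0+0+0+0+0 mod 2 = 1
  c[20] = d·G[:,20] = (01100100010010100001011100)·(00000000000000010000000000) mod 2 = 0+0+0+0+0+0+0+0+0+0+0+0+0+0+0+0+0+0+0+0+0+0+0+0+0+0 mod 2 = 0
  c[21] = d·G[:,21] = (01100100010010100001011100)·(00000000000000001000000000) mod 2 = 0+0+0+0+0+0+0+0+0+0+0+0+0+0+0+0+0+0+0+0+0+0+0+0+0+0 mod 2 = 0
  c[22] = d·G[:,22] = (01100100010010100001011100)·(00000000000000000100000000) mod 2 = 0+0+0+0+0+0+0+0+0+0+0+0+0+0+0+0+0+0+0+0+0+0+0+0+0+0 mod 2 = 0
  c[23] = d·G[:,23] = (01100100010010100001011100)·(00000000000000000010000000) mod 2 = 0+0+0+0+0+0+0+0+0+0+0+0+0+0+0+0+0+0+0+0+0+0+0+0+0+0 mod 2 = 0
  c[24] = d·G[:,24] = (01100100010010100001011100)·(00000000000000000001000000) mod 2 = 0+0+0+0+0+0+0+0+0+0+0+0+0+0+0+0+0+0+0+1+0+0+0+0+0+0 mod 2 = 1
  c[25] = d·G[:,25] = (01100100010010100001011100)·(00000000000000000000100000) mod 2 = 0+0+0+0+0+0+0+0+0+0+0+0+0+0+0+0+0+0+0+0+0+0+0+0+0+0 mod 2 = 0
  c[26] = d·G[:,26] = (01100100010010100001011100)·(00000000000000000000010000) mod 2 = 0+0+0+0+0+0+0+0+0+0+0+0+0+0+0+0+0+0+0+0+0+1+0+0+0+0 mod 2 = 1
  c[27] = d·G[:,27] = (01100100010010100001011100)·(00000000000000000000001000) mod 2 = 0+0+0+0+0+0+0+0+0+0+0+0+0+0+0+0+0+0+0+0+0+0+1+0+0+0 mod 2 = 1
  c[28] = d·G[:,28] = (01100100010010100001011100)·(00000000000000000000000100) mod 2 = 0+0+0+0+0+0+0+0+0+0+0+0+0+0+0+0+0+0+0+0+0+0+0+1+0+0 mod 2 = 1
  c[29] = d·G[:,29] = (01100100010010100001011100)·(00000000000000000000000010) mod 2 = 0+0+0+0+0+0+0+0+0+0+0+0+0+0+0+0+0+0+0+0+0+0+0+0+0+0 mod 2 = 0
  c[30] = d·G[:,30] = (01100100010010100001011100)·(00000000000000000000000001) mod 2 = 0+0+0+0+0+0+0+0+0+0+0+0+0+0+0+0+0+0+0+0+0+0+0+0+0+0 mod 2 = 0
Codeword = 0100110001000100010100001011100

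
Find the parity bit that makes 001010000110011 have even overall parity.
Sum of data bits: 0+0+1+0+1+0+0+0+0+1+1+0+0+1+1 = 6.
6 mod 2 = 0, so parity bit = 0.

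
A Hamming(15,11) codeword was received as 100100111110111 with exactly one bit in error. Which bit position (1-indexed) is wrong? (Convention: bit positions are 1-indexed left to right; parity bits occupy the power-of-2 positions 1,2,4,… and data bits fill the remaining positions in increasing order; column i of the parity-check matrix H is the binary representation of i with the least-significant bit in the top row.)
Syndrome s = H · r^T (mod 2), r = 100100111110111:
  s[0] = (101010101010101)·(100100111110111) mod 2 = 1+0+0+0+0+0+1+0+1+0+1+0+1+0+1 mod 2 = 0
  s[1] = (011001100110011)·(100100111110111) mod 2 = 0+0+0+0+0+0+1+0+0+1+1+0+0+1+1 mod 2 = 1
  s[2] = (000111100001111)·(100100111110111) mod 2 = 0+0+0+1+0+0+1+0+0+0+0+0+1+1+1 mod 2 = 1
  s[3] = (000000011111111)·(100100111110111) mod 2 = 0+0+0+0+0+0+0+1+1+1+1+0+1+1+1 mod 2 = 1
Syndrome = 0111
Column i of H is the binary representation of i, so the syndrome is the binary index of the flipped bit.
Read s = 0111 with s[0] as LSB: 0·2^0 + 1·2^1 + 1·2^2 + 1·2^3 = 14.
Error is at bit position 14.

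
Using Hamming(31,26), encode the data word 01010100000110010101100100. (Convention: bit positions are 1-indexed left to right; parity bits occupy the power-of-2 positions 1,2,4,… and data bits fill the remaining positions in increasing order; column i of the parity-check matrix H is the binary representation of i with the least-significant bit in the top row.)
Codeword c = d · G (mod 2), d = 01010100000110010101100100:
  c[0] = d·G[:,0] = (01010100000110010101100100)·(11011010101101010101010101) mod 2 = 0+1+0+1+0+0+0+0+0+0+0+1+0+0+0+1+0+1+0+1+0+0+0+1+0+0 mod 2 = 1
  c[1] = d·G[:,1] = (01010100000110010101100100)·(10110110011011001100110011) mod 2 = 0+0+0+1+0+1+0+0+0+0+0+0+1+0+0+0+0+1+0+0+1+0+0+0+0+0 mod 2 = 1
  c[2] = d·G[:,2] = (01010100000110010101100100)·(10000000000000000000000000) mod 2 = 0+0+0+0+0+0+0+0+0+0+0+0+0+0+0+0+0+0+0+0+0+0+0+0+0+0 mod 2 = 0
  c[3] = d·G[:,3] = (01010100000110010101100100)·(01110001111000111100001111) mod 2 = 0+1+0+1+0+0+0+0+0+0+0+0+0+0+0+1+0+1+0+0+0+0+0+1+0+0 mod 2 = 1
  c[4] = d·G[:,4] = (01010100000110010101100100)·(01000000000000000000000000) mod 2 = 0+1+0+0+0+0+0+0+0+0+0+0+0+0+0+0+0+0+0+0+0+0+0+0+0+0 mod 2 = 1
  c[5] = d·G[:,5] = (01010100000110010101100100)·(00100000000000000000000000) mod 2 = 0+0+0+0+0+0+0+0+0+0+0+0+0+0+0+0+0+0+0+0+0+0+0+0+0+0 mod 2 = 0
  c[6] = d·G[:,6] = (01010100000110010101100100)·(00010000000000000000000000) mod 2 = 0+0+0+1+0+0+0+0+0+0+0+0+0+0+0+0+0+0+0+0+0+0+0+0+0+0 mod 2 = 1
  c[7] = d·G[:,7] = (01010100000110010101100100)·(00001111111000000011111111) mod 2 = 0+0+0+0+0+1+0+0+0+0+0+0+0+0+0+0+0+0+0+1+1+0+0+1+0+0 mod 2 = 0
  c[8] = d·G[:,8] = (01010100000110010101100100)·(00001000000000000000000000) mod 2 = 0+0+0+0+0+0+0+0+0+0+0+0+0+0+0+0+0+0+0+0+0+0+0+0+0+0 mod 2 = 0
  c[9] = d·G[:,9] = (01010100000110010101100100)·(00000100000000000000000000) mod 2 = 0+0+0+0+0+1+0+0+0+0+0+0+0+0+0+0+0+0+0+0+0+0+0+0+0+0 mod 2 = 1
  c[10] = d·G[:,10] = (01010100000110010101100100)·(00000010000000000000000000) mod 2 = 0+0+0+0+0+0+0+0+0+0+0+0+0+0+0+0+0+0+0+0+0+0+0+0+0+0 mod 2 = 0
  c[11] = d·G[:,11] = (01010100000110010101100100)·(00000001000000000000000000) mod 2 = 0+0+0+0+0+0+0+0+0+0+0+0+0+0+0+0+0+0+0+0+0+0+0+0+0+0 mod 2 = 0
  c[12] = d·G[:,12] = (01010100000110010101100100)·(00000000100000000000000000) mod 2 = 0+0+0+0+0+0+0+0+0+0+0+0+0+0+0+0+0+0+0+0+0+0+0+0+0+0 mod 2 = 0
  c[13] = d·G[:,13] = (01010100000110010101100100)·(00000000010000000000000000) mod 2 = 0+0+0+0+0+0+0+0+0+0+0+0+0+0+0+0+0+0+0+0+0+0+0+0+0+0 mod 2 = 0
  c[14] = d·G[:,14] = (01010100000110010101100100)·(00000000001000000000000000) mod 2 = 0+0+0+0+0+0+0+0+0+0+0+0+0+0+0+0+0+0+0+0+0+0+0+0+0+0 mod 2 = 0
  c[15] = d·G[:,15] = (01010100000110010101100100)·(00000000000111111111111111) mod 2 = 0+0+0+0+0+0+0+0+0+0+0+1+1+0+0+1+0+1+0+1+1+0+0+1+0+0 mod 2 = 1
  c[16] = d·G[:,16] = (01010100000110010101100100)·(00000000000100000000000000) mod 2 = 0+0+0+0+0+0+0+0+0+0+0+1+0+0+0+0+0+0+0+0+0+0+0+0+0+0 mod 2 = 1
  c[17] = d·G[:,17] = (01010100000110010101100100)·(00000000000010000000000000) mod 2 = 0+0+0+0+0+0+0+0+0+0+0+0+1+0+0+0+0+0+0+0+0+0+0+0+0+0 mod 2 = 1
  c[18] = d·G[:,18] = (01010100000110010101100100)·(00000000000001000000000000) mod 2 = 0+0+0+0+0+0+0+0+0+0+0+0+0+0+0+0+0+0+0+0+0+0+0+0+0+0 mod 2 = 0
  c[19] = d·G[:,19] = (01010100000110010101100100)·(00000000000000100000000000) mod 2 = 0+0+0+0+0+0+0+0+0+0+0+0+0+0+0+0+0+0+0+0+0+0+0+0+0+0 mod 2 = 0
  c[20] = d·G[:,20] = (01010100000110010101100100)·(00000000000000010000000000) mod 2 = 0+0+0+0+0+0+0+0+0+0+0+0+0+0+0+1+0+0+0+0+0+0+0+0+0+0 mod 2 = 1
  c[21] = d·G[:,21] = (01010100000110010101100100)·(00000000000000001000000000) mod 2 = 0+0+0+0+0+0+0+0+0+0+0+0+0+0+0+0+0+0+0+0+0+0+0+0+0+0 mod 2 = 0
  c[22] = d·G[:,22] = (01010100000110010101100100)·(00000000000000000100000000) mod 2 = 0+0+0+0+0+0+0+0+0+0+0+0+0+0+0+0+0+1+0+0+0+0+0+0+0+0 mod 2 = 1
  c[23] = d·G[:,23] = (01010100000110010101100100)·(00000000000000000010000000) mod 2 = 0+0+0+0+0+0+0+0+0+0+0+0+0+0+0+0+0+0+0+0+0+0+0+0+0+0 mod 2 = 0
  c[24] = d·G[:,24] = (01010100000110010101100100)·(00000000000000000001000000) mod 2 = 0+0+0+0+0+0+0+0+0+0+0+0+0+0+0+0+0+0+0+1+0+0+0+0+0+0 mod 2 = 1
  c[25] = d·G[:,25] = (01010100000110010101100100)·(00000000000000000000100000) mod 2 = 0+0+0+0+0+0+0+0+0+0+0+0+0+0+0+0+0+0+0+0+1+0+0+0+0+0 mod 2 = 1
  c[26] = d·G[:,26] = (01010100000110010101100100)·(00000000000000000000010000) mod 2 = 0+0+0+0+0+0+0+0+0+0+0+0+0+0+0+0+0+0+0+0+0+0+0+0+0+0 mod 2 = 0
  c[27] = d·G[:,27] = (01010100000110010101100100)·(00000000000000000000001000) mod 2 = 0+0+0+0+0+0+0+0+0+0+0+0+0+0+0+0+0+0+0+0+0+0+0+0+0+0 mod 2 = 0
  c[28] = d·G[:,28] = (01010100000110010101100100)·(00000000000000000000000100) mod 2 = 0+0+0+0+0+0+0+0+0+0+0+0+0+0+0+0+0+0+0+0+0+0+0+1+0+0 mod 2 = 1
  c[29] = d·G[:,29] = (01010100000110010101100100)·(00000000000000000000000010) mod 2 = 0+0+0+0+0+0+0+0+0+0+0+0+0+0+0+0+0+0+0+0+0+0+0+0+0+0 mod 2 = 0
  c[30] = d·G[:,30] = (01010100000110010101100100)·(00000000000000000000000001) mod 2 = 0+0+0+0+0+0+0+0+0+0+0+0+0+0+0+0+0+0+0+0+0+0+0+0+0+0 mod 2 = 0
Codeword = 1101101001000001110010101100100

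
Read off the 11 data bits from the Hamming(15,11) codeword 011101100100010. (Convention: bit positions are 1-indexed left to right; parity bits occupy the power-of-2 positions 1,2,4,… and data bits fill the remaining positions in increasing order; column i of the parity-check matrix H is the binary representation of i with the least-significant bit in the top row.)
Parity bits occupy power-of-2 positions; data bits are at positions {3,5,6,7,9,10,11,12,13,14,15} (1-indexed).
Extract: c[3]=1 c[5]=0 c[6]=1 c[7]=1 c[9]=0 c[10]=1 c[11]=0 c[12]=0 c[13]=0 c[14]=1 c[15]=0
Data = 10110100010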